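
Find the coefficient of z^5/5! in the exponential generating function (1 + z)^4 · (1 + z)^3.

The EGF product rule gives c_5 = Σ_{k_1+k_2=5} C(5; k_1,k_2) · ∏ g_i(k_i), where (1+z)^4 gives the falling factorial (4)_k; (1+z)^3 gives the falling factorial (3)_k.
g_1(k) for k = 0…5: 1, 4, 12, 24, 24, 0.
g_2(k) for k = 0…5: 1, 3, 6, 6, 0, 0.
c_5 = Σ_k C(5,k)·g_1(k)·g_2(5−k) = 10·12·6 + 10·24·6 + 5·24·3 = 720 + 1440 + 360 = 2520.

2520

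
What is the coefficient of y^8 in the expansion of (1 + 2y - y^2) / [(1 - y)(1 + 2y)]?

The denominator gives the recurrence a_n = −a_(n−1) + 2a_(n−2) for n ≥ 3; the numerator fixes a_0 = 1, a_1 = 1, a_2 = 0.
Iterating: 1, 1, 0, 2, -2, 6, -10, 22, -42, so a_8 = -42.

-42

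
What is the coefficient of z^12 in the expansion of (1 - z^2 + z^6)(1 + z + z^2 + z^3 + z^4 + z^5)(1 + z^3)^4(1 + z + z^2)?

15

(1 - z^2 + z^6) has coefficients 1,0,-1,0,0,0,1 for degrees 0…6.
(1 + z + z^2 + z^3 + z^4 + z^5) has coefficients 1,1,1,1,1,1,0,0,0,0,0,0,0 for degrees 0…12.
Multiplying by (1 + z^3)^4 gives running coefficients 1,1,1,5,5,5,10,10,10,10,10,10,5 for degrees 0…12.
Finally multiplying by (1 + z + z^2), the product of all factors after the first has coefficients 1,2,3,7,11,15,20,25,30,30,30,30,25 for degrees 0…12.
[z^12] = 1·25 − 1·30 + 1·20 = 15.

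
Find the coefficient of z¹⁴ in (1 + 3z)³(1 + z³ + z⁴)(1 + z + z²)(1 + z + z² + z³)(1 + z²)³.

1128

(1 + 3z)³ has coefficients 1,9,27,27 for degrees 0…3.
(1 + z³ + z⁴) has coefficients 1,0,0,1,1,0,0,0,0,0,0,0,0,0,0 for degrees 0…14.
Multiplying by (1 + z + z²) gives running coefficients 1,1,1,1,2,2,1,0,0,0,0,0,0,0,0 for degrees 0…14.
Multiplying by (1 + z + z² + z³) gives running coefficients 1,2,3,4,5,6,6,5,3,1,0,0,0,0,0 for degrees 0…14.
Finally multiplying by (1 + z²)³, the product of all factors after the first has coefficients 1,2,6,10,17,24,31,37,39,38,32,24,15,8,3 for degrees 0…14.
[z¹⁴] = 1·3 + 9·8 + 27·15 + 27·24 = 1128.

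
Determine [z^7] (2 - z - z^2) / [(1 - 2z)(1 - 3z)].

9886

The denominator gives the recurrence a_n = 5a_(n−1) − 6a_(n−2) for n ≥ 3; the numerator fixes a_0 = 2, a_1 = 9, a_2 = 32.
Iterating: 2, 9, 32, 106, 338, 1054, 3242, 9886, so a_7 = 9886.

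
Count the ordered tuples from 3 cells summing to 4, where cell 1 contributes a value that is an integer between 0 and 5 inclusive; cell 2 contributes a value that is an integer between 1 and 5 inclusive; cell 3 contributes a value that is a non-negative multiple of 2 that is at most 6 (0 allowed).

The generating function for the choices is (1 + x + x² + x³ + x⁴ + x⁵)·(x + x² + x³ + x⁴ + x⁵)·(1 + x² + x⁴ + x⁶); the count is [x⁴].
(1 + x + x² + x³ + x⁴ + x⁵) has coefficients 1,1,1,1,1 for degrees 0…4.
(x + x² + x³ + x⁴ + x⁵) has coefficients 0,1,1,1,1 for degrees 0…4.
Finally multiplying by (1 + x² + x⁴ + x⁶), the product of all factors after the first has coefficients 0,1,1,2,2 for degrees 0…4.
[x⁴] = 1·2 + 1·2 + 1·1 + 1·1 + 1·0 = 6.

6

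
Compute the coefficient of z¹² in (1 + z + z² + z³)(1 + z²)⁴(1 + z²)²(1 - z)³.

(1 + z + z² + z³) has coefficients 1,1,1,1 for degrees 0…3.
(1 + z²)⁴ has coefficients 1,0,4,0,6,0,4,0,1,0,0,0,0 for degrees 0…12.
Multiplying by (1 + z²)² gives running coefficients 1,0,6,0,15,0,20,0,15,0,6,0,1 for degrees 0…12.
Finally multiplying by (1 - z)³, the product of all factors after the first has coefficients 1,-3,9,-19,33,-51,65,-75,75,-65,51,-33,19 for degrees 0…12.
[z¹²] = 1·19 + 1·(-33) + 1·51 + 1·(-65) = -28.

-28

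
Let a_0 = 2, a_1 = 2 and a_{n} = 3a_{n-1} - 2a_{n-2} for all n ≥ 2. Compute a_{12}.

The ordinary generating function has denominator 1 - 3z + 2z^2.
Iterating the recurrence: a_0,…,a_{12} = 2, 2, 2, 2, 2, 2, 2, 2, 2, 2, 2, 2, 2.

2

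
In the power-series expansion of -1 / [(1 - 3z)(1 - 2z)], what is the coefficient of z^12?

-1586131

Partial fractions give a closed form: a_n = (-3)·3^n + (2)·2^n.
At n = 12: a_12 = -1586131.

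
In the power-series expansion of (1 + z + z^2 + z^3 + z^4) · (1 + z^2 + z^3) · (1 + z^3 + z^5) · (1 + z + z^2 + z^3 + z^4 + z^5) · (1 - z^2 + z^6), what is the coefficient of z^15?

(1 + z + z^2 + z^3 + z^4) has coefficients 1,1,1,1,1 for degrees 0…4.
(1 + z^2 + z^3) has coefficients 1,0,1,1,0,0,0,0,0,0,0,0,0,0,0,0 for degrees 0…15.
Multiplying by (1 + z^3 + z^5) gives running coefficients 1,0,1,2,0,2,1,1,1,0,0,0,0,0,0,0 for degrees 0…15.
Multiplying by (1 + z + z^2 + z^3 + z^4 + z^5) gives running coefficients 1,1,2,4,4,6,6,7,7,5,5,3,2,1,0,0 for degrees 0…15.
Finally multiplying by (1 - z^2 + z^6), the product of all factors after the first has coefficients 1,1,1,3,2,2,3,2,3,2,2,4,3,5,5,4 for degrees 0…15.
[z^15] = 1·4 + 1·5 + 1·5 + 1·3 + 1·4 = 21.

21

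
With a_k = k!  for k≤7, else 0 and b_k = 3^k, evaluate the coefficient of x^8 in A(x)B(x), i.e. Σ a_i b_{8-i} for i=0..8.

38448

Write out a_i and b_{8-i} for i = 0,…,8 and sum the products.
Σ = 1·6561 + 1·2187 + 2·729 + 6·243 + 24·81 + 120·27 + 720·9 + 5040·3 + 0·1 = 38448.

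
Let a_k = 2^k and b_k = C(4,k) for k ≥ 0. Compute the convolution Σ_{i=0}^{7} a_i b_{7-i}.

This is [x^7] in the product of the two ordinary generating functions.
Σ = 1·0 + 2·0 + 4·0 + 8·1 + 16·4 + 32·6 + 64·4 + 128·1 = 648.

648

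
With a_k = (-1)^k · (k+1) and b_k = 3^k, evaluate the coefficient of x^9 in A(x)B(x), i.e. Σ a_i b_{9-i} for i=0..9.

11069

Write out a_i and b_{9-i} for i = 0,…,9 and sum the products.
Σ = 1·19683 − 2·6561 + 3·2187 − 4·729 + 5·243 − 6·81 + 7·27 − 8·9 + 9·3 − 10·1 = 11069.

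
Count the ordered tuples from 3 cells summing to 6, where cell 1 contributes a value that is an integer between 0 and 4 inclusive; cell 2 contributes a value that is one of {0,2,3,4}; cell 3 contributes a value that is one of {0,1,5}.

7

The generating function for the choices is (1 + q + q^2 + q^3 + q^4)·(1 + q^2 + q^3 + q^4)·(1 + q + q^5); the count is [q^6].
(1 + q + q^2 + q^3 + q^4) has coefficients 1,1,1,1,1 for degrees 0…4.
(1 + q^2 + q^3 + q^4) has coefficients 1,0,1,1,1,0,0 for degrees 0…6.
Finally multiplying by (1 + q + q^5), the product of all factors after the first has coefficients 1,1,1,2,2,2,0 for degrees 0…6.
[q^6] = 1·0 + 1·2 + 1·2 + 1·2 + 1·1 = 7.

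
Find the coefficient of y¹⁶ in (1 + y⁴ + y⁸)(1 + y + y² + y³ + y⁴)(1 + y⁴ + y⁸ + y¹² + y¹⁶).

6

(1 + y⁴ + y⁸) has coefficients 1,0,0,0,1,0,0,0,1 for degrees 0…8.
(1 + y + y² + y³ + y⁴) has coefficients 1,1,1,1,1,0,0,0,0,0,0,0,0,0,0,0,0 for degrees 0…16.
Finally multiplying by (1 + y⁴ + y⁸ + y¹² + y¹⁶), the product of all factors after the first has coefficients 1,1,1,1,2,1,1,1,2,1,1,1,2,1,1,1,2 for degrees 0…16.
[y¹⁶] = 1·2 + 1·2 + 1·2 = 6.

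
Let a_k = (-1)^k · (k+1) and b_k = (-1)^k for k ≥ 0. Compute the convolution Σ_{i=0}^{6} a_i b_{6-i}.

The convolution is the t^6 coefficient of A(t)B(t).
Σ = 1·1 − 2·(-1) + 3·1 − 4·(-1) + 5·1 − 6·(-1) + 7·1 = 28.

28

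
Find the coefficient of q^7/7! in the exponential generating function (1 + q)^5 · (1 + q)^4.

The EGF product rule gives c_7 = Σ_{k_1+k_2=7} C(7; k_1,k_2) · ∏ g_i(k_i), where (1+q)^5 gives the falling factorial (5)_k; (1+q)^4 gives the falling factorial (4)_k.
g_1(k) for k = 0…7: 1, 5, 20, 60, 120, 120, 0, 0.
g_2(k) for k = 0…7: 1, 4, 12, 24, 24, 0, 0, 0.
c_7 = Σ_k C(7,k)·g_1(k)·g_2(7−k) = 35·60·24 + 35·120·24 + 21·120·12 = 50400 + 100800 + 30240 = 181440.

181440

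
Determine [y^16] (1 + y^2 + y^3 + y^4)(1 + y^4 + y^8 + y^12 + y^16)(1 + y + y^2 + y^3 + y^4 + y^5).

(1 + y^2 + y^3 + y^4) has coefficients 1,0,1,1,1 for degrees 0…4.
(1 + y^4 + y^8 + y^12 + y^16) has coefficients 1,0,0,0,1,0,0,0,1,0,0,0,1,0,0,0,1 for degrees 0…16.
Finally multiplying by (1 + y + y^2 + y^3 + y^4 + y^5), the product of all factors after the first has coefficients 1,1,1,1,2,2,1,1,2,2,1,1,2,2,1,1,2 for degrees 0…16.
[y^16] = 1·2 + 1·1 + 1·2 + 1·2 = 7.

7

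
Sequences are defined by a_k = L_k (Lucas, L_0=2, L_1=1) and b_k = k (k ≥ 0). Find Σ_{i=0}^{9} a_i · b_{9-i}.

309

This is [x^9] in the product of the two ordinary generating functions.
Σ = 2·9 + 1·8 + 3·7 + 4·6 + 7·5 + 11·4 + 18·3 + 29·2 + 47·1 + 76·0 = 309.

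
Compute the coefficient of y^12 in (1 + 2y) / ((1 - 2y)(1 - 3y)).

2640821

Partial fractions give a closed form: a_n = (-4)·2^n + (5)·3^n.
At n = 12: a_12 = 2640821.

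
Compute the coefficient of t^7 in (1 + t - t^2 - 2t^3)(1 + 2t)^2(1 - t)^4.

-2

(1 + t - t^2 - 2t^3) has coefficients 1,1,-1,-2 for degrees 0…3.
(1 + 2t)^2 has coefficients 1,4,4,0,0,0,0,0 for degrees 0…7.
Finally multiplying by (1 - t)^4, the product of all factors after the first has coefficients 1,0,-6,4,9,-12,4,0 for degrees 0…7.
[t^7] = 1·0 + 1·4 − 1·(-12) − 2·9 = -2.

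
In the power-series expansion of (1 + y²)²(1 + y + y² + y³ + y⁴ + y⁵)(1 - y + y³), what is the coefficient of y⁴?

2

(1 + y²)² has coefficients 1,0,2,0,1 for degrees 0…4.
(1 + y + y² + y³ + y⁴ + y⁵) has coefficients 1,1,1,1,1 for degrees 0…4.
Finally multiplying by (1 - y + y³), the product of all factors after the first has coefficients 1,0,0,1,1 for degrees 0…4.
[y⁴] = 1·1 + 2·0 + 1·1 = 2.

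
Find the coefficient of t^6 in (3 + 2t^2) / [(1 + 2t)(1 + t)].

443

The denominator gives the recurrence a_n = −3a_(n−1) − 2a_(n−2) for n ≥ 3; the numerator fixes a_0 = 3, a_1 = -9, a_2 = 23.
Iterating: 3, -9, 23, -51, 107, -219, 443, so a_6 = 443.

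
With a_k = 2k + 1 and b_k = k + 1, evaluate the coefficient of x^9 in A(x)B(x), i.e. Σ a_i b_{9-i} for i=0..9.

The convolution is the x^9 coefficient of A(x)B(x).
Σ = 1·10 + 3·9 + 5·8 + 7·7 + 9·6 + 11·5 + 13·4 + 15·3 + 17·2 + 19·1 = 385.

385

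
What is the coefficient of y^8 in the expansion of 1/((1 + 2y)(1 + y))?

511

Partial fractions give a closed form: a_n = (2)·(-2)^n + (-1)·(-1)^n.
At n = 8: a_8 = 511.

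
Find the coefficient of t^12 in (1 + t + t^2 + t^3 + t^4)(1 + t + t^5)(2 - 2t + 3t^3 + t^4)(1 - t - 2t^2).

(1 + t + t^2 + t^3 + t^4) has coefficients 1,1,1,1,1 for degrees 0…4.
(1 + t + t^5) has coefficients 1,1,0,0,0,1,0,0,0,0,0,0,0 for degrees 0…12.
Multiplying by (2 - 2t + 3t^3 + t^4) gives running coefficients 2,0,-2,3,4,3,-2,0,3,1,0,0,0 for degrees 0…12.
Finally multiplying by (1 - t - 2t^2), the product of all factors after the first has coefficients 2,-2,-6,5,5,-7,-13,-4,7,-2,-7,-2,0 for degrees 0…12.
[t^12] = 1·0 + 1·(-2) + 1·(-7) + 1·(-2) + 1·7 = -4.

-4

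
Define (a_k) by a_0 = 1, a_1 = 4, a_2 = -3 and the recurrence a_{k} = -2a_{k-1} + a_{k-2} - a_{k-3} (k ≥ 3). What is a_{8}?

-1026

The ordinary generating function has denominator 1 + 2z - z^2 + z^3.
Iterating the recurrence: a_0,…,a_{8} = 1, 4, -3, 9, -25, 62, -158, 403, -1026.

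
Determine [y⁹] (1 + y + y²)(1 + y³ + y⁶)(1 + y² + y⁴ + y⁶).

(1 + y + y²) has coefficients 1,1,1 for degrees 0…2.
(1 + y³ + y⁶) has coefficients 1,0,0,1,0,0,1,0,0,0 for degrees 0…9.
Finally multiplying by (1 + y² + y⁴ + y⁶), the product of all factors after the first has coefficients 1,0,1,1,1,1,2,1,1,1 for degrees 0…9.
[y⁹] = 1·1 + 1·1 + 1·1 = 3.

3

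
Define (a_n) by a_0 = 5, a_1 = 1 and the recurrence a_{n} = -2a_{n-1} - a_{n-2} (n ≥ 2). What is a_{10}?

-55

The ordinary generating function has denominator 1 + 2z + z^2.
Iterating the recurrence: a_0,…,a_{10} = 5, 1, -7, 13, -19, 25, -31, 37, -43, 49, -55.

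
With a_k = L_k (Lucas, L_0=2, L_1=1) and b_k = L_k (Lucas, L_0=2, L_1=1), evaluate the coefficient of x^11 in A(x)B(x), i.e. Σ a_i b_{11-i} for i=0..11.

2676

The convolution is the x^11 coefficient of A(x)B(x).
Σ = 2·199 + 1·123 + 3·76 + 4·47 + 7·29 + 11·18 + 18·11 + 29·7 + 47·4 + 76·3 + 123·1 + 199·2 = 2676.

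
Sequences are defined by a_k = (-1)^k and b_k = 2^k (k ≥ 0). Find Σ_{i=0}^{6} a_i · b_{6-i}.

43

Write out a_i and b_{6-i} for i = 0,…,6 and sum the products.
Σ = 1·64 − 1·32 + 1·16 − 1·8 + 1·4 − 1·2 + 1·1 = 43.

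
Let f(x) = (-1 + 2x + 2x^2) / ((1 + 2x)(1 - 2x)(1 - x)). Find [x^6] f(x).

-1

The denominator gives the recurrence a_n = a_(n−1) + 4a_(n−2) − 4a_(n−3) for n ≥ 3; the numerator fixes a_0 = -1, a_1 = 1, a_2 = -1.
Iterating: -1, 1, -1, 7, -1, 31, -1, so a_6 = -1.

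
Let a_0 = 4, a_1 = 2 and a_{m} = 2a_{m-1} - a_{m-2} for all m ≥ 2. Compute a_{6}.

The ordinary generating function has denominator 1 - 2t + t^2.
Iterating the recurrence: a_0,…,a_{6} = 4, 2, 0, -2, -4, -6, -8.

-8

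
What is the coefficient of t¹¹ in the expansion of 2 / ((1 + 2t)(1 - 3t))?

210938

Partial fractions give a closed form: a_n = (4/5)·(-2)^n + (6/5)·3^n.
At n = 11: a_11 = 210938.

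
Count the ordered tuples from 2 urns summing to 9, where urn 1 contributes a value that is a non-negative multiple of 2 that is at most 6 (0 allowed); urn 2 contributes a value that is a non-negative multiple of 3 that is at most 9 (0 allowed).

2

The generating function for the choices is (1 + q^2 + q^4 + q^6)·(1 + q^3 + q^6 + q^9); the count is [q^9].
(1 + q^2 + q^4 + q^6) has coefficients 1,0,1,0,1,0,1 for degrees 0…6.
(1 + q^3 + q^6 + q^9) has coefficients 1,0,0,1,0,0,1,0,0,1 for degrees 0…9.
[q^9] = 1·1 + 1·0 + 1·0 + 1·1 = 2.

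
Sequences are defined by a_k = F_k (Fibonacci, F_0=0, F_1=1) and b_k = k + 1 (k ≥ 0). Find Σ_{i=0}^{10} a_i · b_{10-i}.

The convolution is the x^10 coefficient of A(x)B(x).
Σ = 0·11 + 1·10 + 1·9 + 2·8 + 3·7 + 5·6 + 8·5 + 13·4 + 21·3 + 34·2 + 55·1 = 364.

364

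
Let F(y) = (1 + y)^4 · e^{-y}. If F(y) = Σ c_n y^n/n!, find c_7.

The EGF product rule gives c_7 = Σ_{k_1+k_2=7} C(7; k_1,k_2) · ∏ g_i(k_i), where (1+y)^4 gives the falling factorial (4)_k; e^{-y} gives (-1)^k.
g_1(k) for k = 0…7: 1, 4, 12, 24, 24, 0, 0, 0.
g_2(k) for k = 0…7: 1, -1, 1, -1, 1, -1, 1, -1.
c_7 = Σ_k C(7,k)·g_1(k)·g_2(7−k) = 1·1·(-1) + 7·4·1 + 21·12·(-1) + 35·24·1 + 35·24·(-1) = −1 + 28 − 252 + 840 − 840 = -225.

-225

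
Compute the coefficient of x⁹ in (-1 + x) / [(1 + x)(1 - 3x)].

The denominator gives the recurrence a_n = 2a_(n−1) + 3a_(n−2) for n ≥ 2; the numerator fixes a_0 = -1, a_1 = -1.
Iterating: -1, -1, -5, -13, -41, -121, -365, -1093, -3281, -9841, so a_9 = -9841.

-9841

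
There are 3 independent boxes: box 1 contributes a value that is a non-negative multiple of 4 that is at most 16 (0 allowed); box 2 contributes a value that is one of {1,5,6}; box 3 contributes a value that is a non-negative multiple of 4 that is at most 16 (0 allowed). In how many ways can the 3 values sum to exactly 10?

2

The generating function for the choices is (1 + y^4 + y^8 + y^12 + y^16)·(y + y^5 + y^6)·(1 + y^4 + y^8 + y^12 + y^16); the count is [y^10].
(1 + y^4 + y^8 + y^12 + y^16) has coefficients 1,0,0,0,1,0,0,0,1,0,0 for degrees 0…10.
(y + y^5 + y^6) has coefficients 0,1,0,0,0,1,1,0,0,0,0 for degrees 0…10.
Finally multiplying by (1 + y^4 + y^8 + y^12 + y^16), the product of all factors after the first has coefficients 0,1,0,0,0,2,1,0,0,2,1 for degrees 0…10.
[y^10] = 1·1 + 1·1 + 1·0 = 2.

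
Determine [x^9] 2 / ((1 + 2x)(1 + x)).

-2046

Partial fractions give a closed form: a_n = (4)·(-2)^n + (-2)·(-1)^n.
At n = 9: a_9 = -2046.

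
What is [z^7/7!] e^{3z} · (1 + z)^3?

The EGF product rule gives c_7 = Σ_{k_1+k_2=7} C(7; k_1,k_2) · ∏ g_i(k_i), where e^{3z} gives (3)^k; (1+z)^3 gives the falling factorial (3)_k.
g_1(k) for k = 0…7: 1, 3, 9, 27, 81, 243, 729, 2187.
g_2(k) for k = 0…7: 1, 3, 6, 6, 0, 0, 0, 0.
c_7 = Σ_k C(7,k)·g_1(k)·g_2(7−k) = 35·81·6 + 21·243·6 + 7·729·3 + 1·2187·1 = 17010 + 30618 + 15309 + 2187 = 65124.

65124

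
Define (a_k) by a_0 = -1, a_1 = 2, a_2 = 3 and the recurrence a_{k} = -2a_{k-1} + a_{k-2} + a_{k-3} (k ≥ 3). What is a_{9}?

-835

The ordinary generating function has denominator 1 + 2x - x^2 - x^3.
Iterating the recurrence: a_0,…,a_{9} = -1, 2, 3, -5, 15, -32, 74, -165, 372, -835.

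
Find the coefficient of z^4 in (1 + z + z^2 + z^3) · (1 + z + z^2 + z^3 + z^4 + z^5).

(1 + z + z^2 + z^3) has coefficients 1,1,1,1 for degrees 0…3.
(1 + z + z^2 + z^3 + z^4 + z^5) has coefficients 1,1,1,1,1 for degrees 0…4.
[z^4] = 1·1 + 1·1 + 1·1 + 1·1 = 4.

4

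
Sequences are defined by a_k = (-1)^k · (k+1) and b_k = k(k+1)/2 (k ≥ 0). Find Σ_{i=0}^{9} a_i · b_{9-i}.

Write out a_i and b_{9-i} for i = 0,…,9 and sum the products.
Σ = 1·45 − 2·36 + 3·28 − 4·21 + 5·15 − 6·10 + 7·6 − 8·3 + 9·1 − 10·0 = 15.

15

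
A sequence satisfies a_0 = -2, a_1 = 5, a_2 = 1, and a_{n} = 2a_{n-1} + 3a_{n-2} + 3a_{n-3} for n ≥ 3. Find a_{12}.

The ordinary generating function has denominator 1 - 2z - 3z^2 - 3z^3.
Iterating the recurrence: a_0,…,a_{12} = -2, 5, 1, 11, 40, 116, 385, 1238, 3979, 12827, 41305, 133028, 428452.

428452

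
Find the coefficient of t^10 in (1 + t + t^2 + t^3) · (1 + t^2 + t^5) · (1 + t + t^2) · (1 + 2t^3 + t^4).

13

(1 + t + t^2 + t^3) has coefficients 1,1,1,1 for degrees 0…3.
(1 + t^2 + t^5) has coefficients 1,0,1,0,0,1,0,0,0,0,0 for degrees 0…10.
Multiplying by (1 + t + t^2) gives running coefficients 1,1,2,1,1,1,1,1,0,0,0 for degrees 0…10.
Finally multiplying by (1 + 2t^3 + t^4), the product of all factors after the first has coefficients 1,1,2,3,4,6,5,4,3,3,3 for degrees 0…10.
[t^10] = 1·3 + 1·3 + 1·3 + 1·4 = 13.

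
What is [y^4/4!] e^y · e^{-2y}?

The EGF product rule gives c_4 = Σ_{k_1+k_2=4} C(4; k_1,k_2) · ∏ g_i(k_i), where e^y gives (1)^k; e^{-2y} gives (-2)^k.
g_1(k) for k = 0…4: 1, 1, 1, 1, 1.
g_2(k) for k = 0…4: 1, -2, 4, -8, 16.
c_4 = Σ_k C(4,k)·g_1(k)·g_2(4−k) = 1·1·16 + 4·1·(-8) + 6·1·4 + 4·1·(-2) + 1·1·1 = 16 − 32 + 24 − 8 + 1 = 1.

1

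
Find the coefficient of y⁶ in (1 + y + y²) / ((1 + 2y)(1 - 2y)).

The denominator gives the recurrence a_n = 4a_(n−2) for n ≥ 3; the numerator fixes a_0 = 1, a_1 = 1, a_2 = 5.
Iterating: 1, 1, 5, 4, 20, 16, 80, so a_6 = 80.

80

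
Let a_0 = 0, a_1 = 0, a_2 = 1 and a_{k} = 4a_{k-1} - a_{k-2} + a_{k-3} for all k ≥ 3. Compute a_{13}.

2511873

The ordinary generating function has denominator 1 - 4x + x^2 - x^3.
Iterating the recurrence: a_0,…,a_{13} = 0, 0, 1, 4, 15, 57, 217, 826, 3144, 11967, 45550, 173377, 659925, 2511873.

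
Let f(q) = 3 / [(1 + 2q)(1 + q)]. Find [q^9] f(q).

-3069

Partial fractions give a closed form: a_n = (6)·(-2)^n + (-3)·(-1)^n.
At n = 9: a_9 = -3069.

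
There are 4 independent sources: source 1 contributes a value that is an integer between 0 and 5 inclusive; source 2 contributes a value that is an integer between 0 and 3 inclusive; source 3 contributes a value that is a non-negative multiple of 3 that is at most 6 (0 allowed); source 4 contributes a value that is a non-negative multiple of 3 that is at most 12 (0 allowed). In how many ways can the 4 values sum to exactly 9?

The generating function for the choices is (1 + q + q^2 + q^3 + q^4 + q^5)·(1 + q + q^2 + q^3)·(1 + q^3 + q^6)·(1 + q^3 + q^6 + q^9 + q^12); the count is [q^9].
(1 + q + q^2 + q^3 + q^4 + q^5) has coefficients 1,1,1,1,1,1 for degrees 0…5.
(1 + q + q^2 + q^3) has coefficients 1,1,1,1,0,0,0,0,0,0 for degrees 0…9.
Multiplying by (1 + q^3 + q^6) gives running coefficients 1,1,1,2,1,1,2,1,1,1 for degrees 0…9.
Finally multiplying by (1 + q^3 + q^6 + q^9 + q^12), the product of all factors after the first has coefficients 1,1,1,3,2,2,5,3,3,6 for degrees 0…9.
[q^9] = 1·6 + 1·3 + 1·3 + 1·5 + 1·2 + 1·2 = 21.

21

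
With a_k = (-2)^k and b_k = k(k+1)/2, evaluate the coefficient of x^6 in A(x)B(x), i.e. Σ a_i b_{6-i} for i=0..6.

-1

Write out a_i and b_{6-i} for i = 0,…,6 and sum the products.
Σ = 1·21 − 2·15 + 4·10 − 8·6 + 16·3 − 32·1 + 64·0 = -1.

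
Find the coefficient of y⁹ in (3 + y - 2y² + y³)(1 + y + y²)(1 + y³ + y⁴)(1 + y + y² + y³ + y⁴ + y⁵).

(3 + y - 2y² + y³) has coefficients 3,1,-2,1 for degrees 0…3.
(1 + y + y²) has coefficients 1,1,1,0,0,0,0,0,0,0 for degrees 0…9.
Multiplying by (1 + y³ + y⁴) gives running coefficients 1,1,1,1,2,2,1,0,0,0 for degrees 0…9.
Finally multiplying by (1 + y + y² + y³ + y⁴ + y⁵), the product of all factors after the first has coefficients 1,2,3,4,6,8,8,7,6,5 for degrees 0…9.
[y⁹] = 3·5 + 1·6 − 2·7 + 1·8 = 15.

15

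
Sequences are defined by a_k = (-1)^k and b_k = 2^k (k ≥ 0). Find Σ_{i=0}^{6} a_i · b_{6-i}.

43

The convolution is the x^6 coefficient of A(x)B(x).
Σ = 1·64 − 1·32 + 1·16 − 1·8 + 1·4 − 1·2 + 1·1 = 43.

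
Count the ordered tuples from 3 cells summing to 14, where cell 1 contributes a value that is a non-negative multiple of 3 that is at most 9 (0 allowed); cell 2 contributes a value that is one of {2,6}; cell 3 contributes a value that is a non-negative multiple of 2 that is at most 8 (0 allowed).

3

The generating function for the choices is (1 + q³ + q⁶ + q⁹)·(q² + q⁶)·(1 + q² + q⁴ + q⁶ + q⁸); the count is [q¹⁴].
(1 + q³ + q⁶ + q⁹) has coefficients 1,0,0,1,0,0,1,0,0,1 for degrees 0…9.
(q² + q⁶) has coefficients 0,0,1,0,0,0,1,0,0,0,0,0,0,0,0 for degrees 0…14.
Finally multiplying by (1 + q² + q⁴ + q⁶ + q⁸), the product of all factors after the first has coefficients 0,0,1,0,1,0,2,0,2,0,2,0,1,0,1 for degrees 0…14.
[q¹⁴] = 1·1 + 1·0 + 1·2 + 1·0 = 3.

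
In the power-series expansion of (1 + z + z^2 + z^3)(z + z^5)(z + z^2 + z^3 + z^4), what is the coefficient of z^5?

(1 + z + z^2 + z^3) has coefficients 1,1,1,1 for degrees 0…3.
(z + z^5) has coefficients 0,1,0,0,0,1 for degrees 0…5.
Finally multiplying by (z + z^2 + z^3 + z^4), the product of all factors after the first has coefficients 0,0,1,1,1,1 for degrees 0…5.
[z^5] = 1·1 + 1·1 + 1·1 + 1·1 = 4.

4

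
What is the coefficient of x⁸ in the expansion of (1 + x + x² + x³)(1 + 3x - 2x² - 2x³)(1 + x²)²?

-5

(1 + x + x² + x³) has coefficients 1,1,1,1 for degrees 0…3.
(1 + 3x - 2x² - 2x³) has coefficients 1,3,-2,-2,0,0,0,0,0 for degrees 0…8.
Finally multiplying by (1 + x²)², the product of all factors after the first has coefficients 1,3,0,4,-3,-1,-2,-2,0 for degrees 0…8.
[x⁸] = 1·0 + 1·(-2) + 1·(-2) + 1·(-1) = -5.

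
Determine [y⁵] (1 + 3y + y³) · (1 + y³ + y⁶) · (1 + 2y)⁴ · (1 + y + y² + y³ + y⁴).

(1 + 3y + y³) has coefficients 1,3,0,1 for degrees 0…3.
(1 + y³ + y⁶) has coefficients 1,0,0,1,0,0 for degrees 0…5.
Multiplying by (1 + 2y)⁴ gives running coefficients 1,8,24,33,24,24 for degrees 0…5.
Finally multiplying by (1 + y + y² + y³ + y⁴), the product of all factors after the first has coefficients 1,9,33,66,90,113 for degrees 0…5.
[y⁵] = 1·113 + 3·90 + 1·33 = 416.

416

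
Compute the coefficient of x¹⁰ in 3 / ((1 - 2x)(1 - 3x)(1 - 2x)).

1508307

The denominator gives the recurrence a_n = 7a_(n−1) − 16a_(n−2) + 12a_(n−3) for n ≥ 3; the numerator fixes a_0 = 3, a_1 = 21, a_2 = 99.
Iterating: 3, 21, 99, 393, 1419, 4833, 15843, 50601, 158715, 491505, 1508307, so a_10 = 1508307.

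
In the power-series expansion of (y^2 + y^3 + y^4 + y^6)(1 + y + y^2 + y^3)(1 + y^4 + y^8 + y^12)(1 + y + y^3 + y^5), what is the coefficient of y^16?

(y^2 + y^3 + y^4 + y^6) has coefficients 0,0,1,1,1,0,1 for degrees 0…6.
(1 + y + y^2 + y^3) has coefficients 1,1,1,1,0,0,0,0,0,0,0,0,0,0,0,0,0 for degrees 0…16.
Multiplying by (1 + y^4 + y^8 + y^12) gives running coefficients 1,1,1,1,1,1,1,1,1,1,1,1,1,1,1,1,0 for degrees 0…16.
Finally multiplying by (1 + y + y^3 + y^5), the product of all factors after the first has coefficients 1,2,2,3,3,4,4,4,4,4,4,4,4,4,4,4,3 for degrees 0…16.
[y^16] = 1·4 + 1·4 + 1·4 + 1·4 = 16.

16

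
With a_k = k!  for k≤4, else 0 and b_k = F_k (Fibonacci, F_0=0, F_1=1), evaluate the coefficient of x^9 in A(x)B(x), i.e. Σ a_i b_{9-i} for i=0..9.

249

Write out a_i and b_{9-i} for i = 0,…,9 and sum the products.
Σ = 1·34 + 1·21 + 2·13 + 6·8 + 24·5 + 0·3 + 0·2 + 0·1 + 0·1 + 0·0 = 249.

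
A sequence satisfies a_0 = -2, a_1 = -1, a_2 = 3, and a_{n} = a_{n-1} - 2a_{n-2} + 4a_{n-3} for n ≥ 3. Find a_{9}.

The ordinary generating function has denominator 1 - q + 2q^2 - 4q^3.
Iterating the recurrence: a_0,…,a_{9} = -2, -1, 3, -3, -13, 5, 19, -43, -61, 101.

101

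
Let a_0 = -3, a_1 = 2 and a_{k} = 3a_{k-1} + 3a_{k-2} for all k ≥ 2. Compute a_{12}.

-719523

The ordinary generating function has denominator 1 - 3q - 3q^2.
Iterating the recurrence: a_0,…,a_{12} = -3, 2, -3, -3, -18, -63, -243, -918, -3483, -13203, -50058, -189783, -719523.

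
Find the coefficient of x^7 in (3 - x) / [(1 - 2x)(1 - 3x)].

Partial fractions give a closed form: a_n = (-5)·2^n + (8)·3^n.
At n = 7: a_7 = 16856.

16856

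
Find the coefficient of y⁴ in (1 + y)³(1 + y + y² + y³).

(1 + y)³ has coefficients 1,3,3,1 for degrees 0…3.
(1 + y + y² + y³) has coefficients 1,1,1,1,0 for degrees 0…4.
[y⁴] = 1·0 + 3·1 + 3·1 + 1·1 = 7.

7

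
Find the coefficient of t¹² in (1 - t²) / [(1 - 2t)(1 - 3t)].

The denominator gives the recurrence a_n = 5a_(n−1) − 6a_(n−2) for n ≥ 3; the numerator fixes a_0 = 1, a_1 = 5, a_2 = 18.
Iterating: 1, 5, 18, 60, 192, 600, 1848, 5640, 17112, 51720, 155928, 469320, 1411032, so a_12 = 1411032.

1411032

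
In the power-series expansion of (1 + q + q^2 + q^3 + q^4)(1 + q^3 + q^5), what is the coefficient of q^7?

(1 + q + q^2 + q^3 + q^4) has coefficients 1,1,1,1,1 for degrees 0…4.
(1 + q^3 + q^5) has coefficients 1,0,0,1,0,1,0,0 for degrees 0…7.
[q^7] = 1·0 + 1·0 + 1·1 + 1·0 + 1·1 = 2.

2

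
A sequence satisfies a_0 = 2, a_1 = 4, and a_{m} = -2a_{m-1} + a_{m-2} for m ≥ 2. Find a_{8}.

The ordinary generating function has denominator 1 + 2q - q^2.
Iterating the recurrence: a_0,…,a_{8} = 2, 4, -6, 16, -38, 92, -222, 536, -1294.

-1294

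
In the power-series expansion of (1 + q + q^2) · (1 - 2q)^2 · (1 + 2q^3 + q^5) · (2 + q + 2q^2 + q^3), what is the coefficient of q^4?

(1 + q + q^2) has coefficients 1,1,1 for degrees 0…2.
(1 - 2q)^2 has coefficients 1,-4,4,0,0 for degrees 0…4.
Multiplying by (1 + 2q^3 + q^5) gives running coefficients 1,-4,4,2,-8 for degrees 0…4.
Finally multiplying by (2 + q + 2q^2 + q^3), the product of all factors after the first has coefficients 2,-7,6,1,-10 for degrees 0…4.
[q^4] = 1·(-10) + 1·1 + 1·6 = -3.

-3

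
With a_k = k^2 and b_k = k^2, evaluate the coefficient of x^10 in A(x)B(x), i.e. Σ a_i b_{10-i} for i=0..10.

Write out a_i and b_{10-i} for i = 0,…,10 and sum the products.
Σ = 0·100 + 1·81 + 4·64 + 9·49 + 16·36 + 25·25 + 36·16 + 49·9 + 64·4 + 81·1 + 100·0 = 3333.

3333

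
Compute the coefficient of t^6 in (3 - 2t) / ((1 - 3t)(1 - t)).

The denominator gives the recurrence a_n = 4a_(n−1) − 3a_(n−2) for n ≥ 2; the numerator fixes a_0 = 3, a_1 = 10.
Iterating: 3, 10, 31, 94, 283, 850, 2551, so a_6 = 2551.

2551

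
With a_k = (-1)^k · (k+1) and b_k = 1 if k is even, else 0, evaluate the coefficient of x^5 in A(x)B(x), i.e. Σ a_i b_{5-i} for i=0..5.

-12

This is [x^5] in the product of the two ordinary generating functions.
Σ = 1·0 − 2·1 + 3·0 − 4·1 + 5·0 − 6·1 = -12.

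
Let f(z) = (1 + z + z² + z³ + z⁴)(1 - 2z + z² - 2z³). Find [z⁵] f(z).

(1 + z + z² + z³ + z⁴) has coefficients 1,1,1,1,1 for degrees 0…4.
(1 - 2z + z² - 2z³) has coefficients 1,-2,1,-2,0,0 for degrees 0…5.
[z⁵] = 1·0 + 1·0 + 1·(-2) + 1·1 + 1·(-2) = -3.

-3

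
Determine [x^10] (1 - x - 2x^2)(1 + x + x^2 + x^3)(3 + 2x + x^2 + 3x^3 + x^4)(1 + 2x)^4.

(1 - x - 2x^2) has coefficients 1,-1,-2 for degrees 0…2.
(1 + x + x^2 + x^3) has coefficients 1,1,1,1,0,0,0,0,0,0,0 for degrees 0…10.
Multiplying by (3 + 2x + x^2 + 3x^3 + x^4) gives running coefficients 3,5,6,9,7,5,4,1,0,0,0 for degrees 0…10.
Finally multiplying by (1 + 2x)^4, the product of all factors after the first has coefficients 3,29,118,273,431,549,596,521,376,232,96 for degrees 0…10.
[x^10] = 1·96 − 1·232 − 2·376 = -888.

-888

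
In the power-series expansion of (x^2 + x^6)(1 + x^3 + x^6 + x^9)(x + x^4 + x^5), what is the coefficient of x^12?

2

(x^2 + x^6) has coefficients 0,0,1,0,0,0,1 for degrees 0…6.
(1 + x^3 + x^6 + x^9) has coefficients 1,0,0,1,0,0,1,0,0,1,0,0,0 for degrees 0…12.
Finally multiplying by (x + x^4 + x^5), the product of all factors after the first has coefficients 0,1,0,0,2,1,0,2,1,0,2,1,0 for degrees 0…12.
[x^12] = 1·2 + 1·0 = 2.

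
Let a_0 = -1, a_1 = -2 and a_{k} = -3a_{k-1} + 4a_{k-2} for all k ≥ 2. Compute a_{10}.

209714

The ordinary generating function has denominator 1 + 3y - 4y^2.
Iterating the recurrence: a_0,…,a_{10} = -1, -2, 2, -14, 50, -206, 818, -3278, 13106, -52430, 209714.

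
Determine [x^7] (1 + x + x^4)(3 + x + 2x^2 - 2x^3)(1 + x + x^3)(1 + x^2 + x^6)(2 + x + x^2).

48

(1 + x + x^4) has coefficients 1,1,0,0,1 for degrees 0…4.
(3 + x + 2x^2 - 2x^3) has coefficients 3,1,2,-2,0,0,0,0 for degrees 0…7.
Multiplying by (1 + x + x^3) gives running coefficients 3,4,3,3,-1,2,-2,0 for degrees 0…7.
Multiplying by (1 + x^2 + x^6) gives running coefficients 3,4,6,7,2,5,0,6 for degrees 0…7.
Finally multiplying by (2 + x + x^2), the product of all factors after the first has coefficients 6,11,19,24,17,19,7,17 for degrees 0…7.
[x^7] = 1·17 + 1·7 + 1·24 = 48.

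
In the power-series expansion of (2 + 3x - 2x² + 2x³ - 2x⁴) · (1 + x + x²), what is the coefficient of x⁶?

-2

(2 + 3x - 2x² + 2x³ - 2x⁴) has coefficients 2,3,-2,2,-2 for degrees 0…4.
(1 + x + x²) has coefficients 1,1,1,0,0,0,0 for degrees 0…6.
[x⁶] = 2·0 + 3·0 − 2·0 + 2·0 − 2·1 = -2.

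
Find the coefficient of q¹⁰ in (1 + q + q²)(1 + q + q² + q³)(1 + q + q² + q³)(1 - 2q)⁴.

24

(1 + q + q²) has coefficients 1,1,1 for degrees 0…2.
(1 + q + q² + q³) has coefficients 1,1,1,1,0,0,0,0,0,0,0 for degrees 0…10.
Multiplying by (1 + q + q² + q³) gives running coefficients 1,2,3,4,3,2,1,0,0,0,0 for degrees 0…10.
Finally multiplying by (1 - 2q)⁴, the product of all factors after the first has coefficients 1,-6,11,-4,-5,10,-23,8,8,0,16 for degrees 0…10.
[q¹⁰] = 1·16 + 1·0 + 1·8 = 24.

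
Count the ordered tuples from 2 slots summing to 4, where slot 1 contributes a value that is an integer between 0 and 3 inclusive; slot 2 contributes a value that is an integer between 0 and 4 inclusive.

4

The generating function for the choices is (1 + x + x² + x³)·(1 + x + x² + x³ + x⁴); the count is [x⁴].
(1 + x + x² + x³) has coefficients 1,1,1,1 for degrees 0…3.
(1 + x + x² + x³ + x⁴) has coefficients 1,1,1,1,1 for degrees 0…4.
[x⁴] = 1·1 + 1·1 + 1·1 + 1·1 = 4.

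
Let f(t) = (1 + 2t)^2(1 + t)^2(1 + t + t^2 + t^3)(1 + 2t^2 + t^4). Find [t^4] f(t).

76

(1 + 2t)^2 has coefficients 1,4,4 for degrees 0…2.
(1 + t)^2 has coefficients 1,2,1,0,0 for degrees 0…4.
Multiplying by (1 + t + t^2 + t^3) gives running coefficients 1,3,4,4,3 for degrees 0…4.
Finally multiplying by (1 + 2t^2 + t^4), the product of all factors after the first has coefficients 1,3,6,10,12 for degrees 0…4.
[t^4] = 1·12 + 4·10 + 4·6 = 76.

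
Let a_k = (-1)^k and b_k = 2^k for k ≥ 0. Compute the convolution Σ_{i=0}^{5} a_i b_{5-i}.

Write out a_i and b_{5-i} for i = 0,…,5 and sum the products.
Σ = 1·32 − 1·16 + 1·8 − 1·4 + 1·2 − 1·1 = 21.

21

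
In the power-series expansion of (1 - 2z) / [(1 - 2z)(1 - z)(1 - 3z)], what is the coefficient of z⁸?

The denominator gives the recurrence a_n = 6a_(n−1) − 11a_(n−2) + 6a_(n−3) for n ≥ 3; the numerator fixes a_0 = 1, a_1 = 4, a_2 = 13.
Iterating: 1, 4, 13, 40, 121, 364, 1093, 3280, 9841, so a_8 = 9841.

9841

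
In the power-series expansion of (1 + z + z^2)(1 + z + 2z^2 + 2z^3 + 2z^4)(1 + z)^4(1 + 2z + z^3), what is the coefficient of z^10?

87

(1 + z + z^2) has coefficients 1,1,1 for degrees 0…2.
(1 + z + 2z^2 + 2z^3 + 2z^4) has coefficients 1,1,2,2,2,0,0,0,0,0,0 for degrees 0…10.
Multiplying by (1 + z)^4 gives running coefficients 1,5,12,20,27,29,22,10,2,0,0 for degrees 0…10.
Finally multiplying by (1 + 2z + z^3), the product of all factors after the first has coefficients 1,7,22,45,72,95,100,81,51,26,10 for degrees 0…10.
[z^10] = 1·10 + 1·26 + 1·51 = 87.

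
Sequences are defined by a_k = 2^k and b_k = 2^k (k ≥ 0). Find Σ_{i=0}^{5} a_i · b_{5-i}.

Write out a_i and b_{5-i} for i = 0,…,5 and sum the products.
Σ = 1·32 + 2·16 + 4·8 + 8·4 + 16·2 + 32·1 = 192.

192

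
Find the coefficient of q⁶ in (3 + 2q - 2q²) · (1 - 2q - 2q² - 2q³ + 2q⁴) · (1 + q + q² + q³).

(3 + 2q - 2q²) has coefficients 3,2,-2 for degrees 0…2.
(1 - 2q - 2q² - 2q³ + 2q⁴) has coefficients 1,-2,-2,-2,2,0,0 for degrees 0…6.
Finally multiplying by (1 + q + q² + q³), the product of all factors after the first has coefficients 1,-1,-3,-5,-4,-2,0 for degrees 0…6.
[q⁶] = 3·0 + 2·(-2) − 2·(-4) = 4.

4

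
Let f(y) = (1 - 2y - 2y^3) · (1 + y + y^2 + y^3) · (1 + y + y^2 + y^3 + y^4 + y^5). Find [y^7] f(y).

-12

(1 - 2y - 2y^3) has coefficients 1,-2,0,-2 for degrees 0…3.
(1 + y + y^2 + y^3) has coefficients 1,1,1,1,0,0,0,0 for degrees 0…7.
Finally multiplying by (1 + y + y^2 + y^3 + y^4 + y^5), the product of all factors after the first has coefficients 1,2,3,4,4,4,3,2 for degrees 0…7.
[y^7] = 1·2 − 2·3 − 2·4 = -12.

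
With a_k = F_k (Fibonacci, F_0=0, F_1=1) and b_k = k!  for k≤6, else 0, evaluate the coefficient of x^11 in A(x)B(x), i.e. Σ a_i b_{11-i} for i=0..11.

This is [x^11] in the product of the two ordinary generating functions.
Σ = 0·0 + 1·0 + 1·0 + 2·0 + 3·0 + 5·720 + 8·120 + 13·24 + 21·6 + 34·2 + 55·1 + 89·1 = 5210.

5210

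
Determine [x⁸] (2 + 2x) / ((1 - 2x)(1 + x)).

Partial fractions give a closed form: a_n = (2)·2^n.
At n = 8: a_8 = 512.

512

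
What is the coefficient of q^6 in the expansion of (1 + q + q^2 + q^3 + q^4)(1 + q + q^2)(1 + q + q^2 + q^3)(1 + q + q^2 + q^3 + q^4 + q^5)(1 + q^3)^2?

88

(1 + q + q^2 + q^3 + q^4) has coefficients 1,1,1,1,1 for degrees 0…4.
(1 + q + q^2) has coefficients 1,1,1,0,0,0,0 for degrees 0…6.
Multiplying by (1 + q + q^2 + q^3) gives running coefficients 1,2,3,3,2,1,0 for degrees 0…6.
Multiplying by (1 + q + q^2 + q^3 + q^4 + q^5) gives running coefficients 1,3,6,9,11,12,11 for degrees 0…6.
Finally multiplying by (1 + q^3)^2, the product of all factors after the first has coefficients 1,3,6,11,17,24,30 for degrees 0…6.
[q^6] = 1·30 + 1·24 + 1·17 + 1·11 + 1·6 = 88.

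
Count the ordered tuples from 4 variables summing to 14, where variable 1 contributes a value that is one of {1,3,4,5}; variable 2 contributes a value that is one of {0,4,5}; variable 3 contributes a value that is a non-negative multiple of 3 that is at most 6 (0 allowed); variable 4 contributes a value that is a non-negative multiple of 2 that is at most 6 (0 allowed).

The generating function for the choices is (y + y^3 + y^4 + y^5)·(1 + y^4 + y^5)·(1 + y^3 + y^6)·(1 + y^2 + y^4 + y^6); the count is [y^14].
(y + y^3 + y^4 + y^5) has coefficients 0,1,0,1,1,1 for degrees 0…5.
(1 + y^4 + y^5) has coefficients 1,0,0,0,1,1,0,0,0,0,0,0,0,0,0 for degrees 0…14.
Multiplying by (1 + y^3 + y^6) gives running coefficients 1,0,0,1,1,1,1,1,1,0,1,1,0,0,0 for degrees 0…14.
Finally multiplying by (1 + y^2 + y^4 + y^6), the product of all factors after the first has coefficients 1,0,1,1,2,2,3,3,3,3,4,3,3,2,2 for degrees 0…14.
[y^14] = 1·2 + 1·3 + 1·4 + 1·3 = 12.

12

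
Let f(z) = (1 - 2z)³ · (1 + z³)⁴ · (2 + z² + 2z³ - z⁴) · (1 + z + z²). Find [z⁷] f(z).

-42

(1 - 2z)³ has coefficients 1,-6,12,-8 for degrees 0…3.
(1 + z³)⁴ has coefficients 1,0,0,4,0,0,6,0 for degrees 0…7.
Multiplying by (2 + z² + 2z³ - z⁴) gives running coefficients 2,0,1,10,-1,4,20,-4 for degrees 0…7.
Finally multiplying by (1 + z + z²), the product of all factors after the first has coefficients 2,2,3,11,10,13,23,20 for degrees 0…7.
[z⁷] = 1·20 − 6·23 + 12·13 − 8·10 = -42.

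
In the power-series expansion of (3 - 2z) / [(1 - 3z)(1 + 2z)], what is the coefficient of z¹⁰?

Partial fractions give a closed form: a_n = (7/5)·3^n + (8/5)·(-2)^n.
At n = 10: a_10 = 84307.

84307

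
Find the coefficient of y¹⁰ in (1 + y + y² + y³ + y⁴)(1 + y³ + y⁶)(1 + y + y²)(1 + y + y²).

12

(1 + y + y² + y³ + y⁴) has coefficients 1,1,1,1,1 for degrees 0…4.
(1 + y³ + y⁶) has coefficients 1,0,0,1,0,0,1,0,0,0,0 for degrees 0…10.
Multiplying by (1 + y + y²) gives running coefficients 1,1,1,1,1,1,1,1,1,0,0 for degrees 0…10.
Finally multiplying by (1 + y + y²), the product of all factors after the first has coefficients 1,2,3,3,3,3,3,3,3,2,1 for degrees 0…10.
[y¹⁰] = 1·1 + 1·2 + 1·3 + 1·3 + 1·3 = 12.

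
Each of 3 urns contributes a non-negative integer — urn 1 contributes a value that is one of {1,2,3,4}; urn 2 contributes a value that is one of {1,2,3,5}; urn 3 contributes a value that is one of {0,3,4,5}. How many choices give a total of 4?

The generating function for the choices is (t + t² + t³ + t⁴)·(t + t² + t³ + t⁵)·(1 + t³ + t⁴ + t⁵); the count is [t⁴].
(t + t² + t³ + t⁴) has coefficients 0,1,1,1,1 for degrees 0…4.
(t + t² + t³ + t⁵) has coefficients 0,1,1,1,0 for degrees 0…4.
Finally multiplying by (1 + t³ + t⁴ + t⁵), the product of all factors after the first has coefficients 0,1,1,1,1 for degrees 0…4.
[t⁴] = 1·1 + 1·1 + 1·1 + 1·0 = 3.

3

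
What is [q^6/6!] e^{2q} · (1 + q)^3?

The EGF product rule gives c_6 = Σ_{k_1+k_2=6} C(6; k_1,k_2) · ∏ g_i(k_i), where e^{2q} gives (2)^k; (1+q)^3 gives the falling factorial (3)_k.
g_1(k) for k = 0…6: 1, 2, 4, 8, 16, 32, 64.
g_2(k) for k = 0…6: 1, 3, 6, 6, 0, 0, 0.
c_6 = Σ_k C(6,k)·g_1(k)·g_2(6−k) = 20·8·6 + 15·16·6 + 6·32·3 + 1·64·1 = 960 + 1440 + 576 + 64 = 3040.

3040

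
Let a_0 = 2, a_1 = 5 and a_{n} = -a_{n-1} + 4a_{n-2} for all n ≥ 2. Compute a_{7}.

385

The ordinary generating function has denominator 1 + q - 4q^2.
Iterating the recurrence: a_0,…,a_{7} = 2, 5, 3, 17, -5, 73, -93, 385.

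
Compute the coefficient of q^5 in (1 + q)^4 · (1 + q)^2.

6

(1 + q)^4 has coefficients 1,4,6,4,1 for degrees 0…4.
(1 + q)^2 has coefficients 1,2,1,0,0,0 for degrees 0…5.
[q^5] = 1·0 + 4·0 + 6·0 + 4·1 + 1·2 = 6.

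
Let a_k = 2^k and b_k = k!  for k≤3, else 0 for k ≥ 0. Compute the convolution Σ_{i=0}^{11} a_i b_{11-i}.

Write out a_i and b_{11-i} for i = 0,…,11 and sum the products.
Σ = 1·0 + 2·0 + 4·0 + 8·0 + 16·0 + 32·0 + 64·0 + 128·0 + 256·6 + 512·2 + 1024·1 + 2048·1 = 5632.

5632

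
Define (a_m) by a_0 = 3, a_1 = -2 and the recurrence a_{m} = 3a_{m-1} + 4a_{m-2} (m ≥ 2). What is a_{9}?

52426

The ordinary generating function has denominator 1 - 3y - 4y^2.
Iterating the recurrence: a_0,…,a_{9} = 3, -2, 6, 10, 54, 202, 822, 3274, 13110, 52426.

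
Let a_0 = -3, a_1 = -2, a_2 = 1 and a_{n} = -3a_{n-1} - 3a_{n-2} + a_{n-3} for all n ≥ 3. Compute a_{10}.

421

The ordinary generating function has denominator 1 + 3y + 3y^2 - y^3.
Iterating the recurrence: a_0,…,a_{10} = -3, -2, 1, 0, -5, 16, -33, 46, -23, -102, 421.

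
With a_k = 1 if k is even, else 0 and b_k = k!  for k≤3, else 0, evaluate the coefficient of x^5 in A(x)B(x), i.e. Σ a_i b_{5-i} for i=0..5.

This is [x^5] in the product of the two ordinary generating functions.
Σ = 1·0 + 0·0 + 1·6 + 0·2 + 1·1 + 0·1 = 7.

7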